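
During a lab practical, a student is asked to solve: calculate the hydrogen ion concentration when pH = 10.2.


[H+] = 10^(-pH) = 10^(-10.2)
= 6.31×10^-11 M

6.31×10^-11 M


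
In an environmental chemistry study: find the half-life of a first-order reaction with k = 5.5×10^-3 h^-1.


t½ = ln2/k = 0.693147/(5.5×10^-3 h^-1)
= 126.0 h

126.0 h


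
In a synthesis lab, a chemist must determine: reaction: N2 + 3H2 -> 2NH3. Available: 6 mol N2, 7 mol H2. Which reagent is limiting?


Mole ratio available / coefficient:
  N2: 6/1 = 6.000
  H2: 7/3 = 2.333
Smaller ratio is limiting.

H2


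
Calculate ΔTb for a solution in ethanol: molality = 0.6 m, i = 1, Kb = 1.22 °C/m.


ΔTb = Kb × m × i
= 1.22 × 0.6 × 1
= 0.732 °C

0.732 °C


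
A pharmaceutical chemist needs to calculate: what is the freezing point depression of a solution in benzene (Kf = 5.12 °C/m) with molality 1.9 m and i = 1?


ΔTf = Kf × m × i
= 5.12 × 1.9 × 1
= 9.728 °C

9.728 °C


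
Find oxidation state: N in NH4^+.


x + 4(+1) = +1, so x = -3
Oxidation number: -3

-3


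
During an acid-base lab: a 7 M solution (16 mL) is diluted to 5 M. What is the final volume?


C1V1 = C2V2
7 × 16 = 5 × V2
V2 = 112/5 = 22.4 mL

22.4 mL


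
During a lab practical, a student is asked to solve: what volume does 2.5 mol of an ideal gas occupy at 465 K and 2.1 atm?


PV = nRT  (R = 0.08206 L·atm/(mol·K))
V = nRT/P = 2.5×0.08206×465/2.1
= 45.426 L

45.426 L


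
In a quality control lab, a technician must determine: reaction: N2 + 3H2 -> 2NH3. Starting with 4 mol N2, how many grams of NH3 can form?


Mole ratio NH3:N2 = 2:1
n(NH3) = 4 × 2/1 = 8.000 mol
mass = 8.000 × 17.03 = 136.24 g

136.24 g


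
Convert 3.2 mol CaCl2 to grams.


M(CaCl2) = 110.98 g/mol
mass = n × M = 3.2 × 110.98 = 355.14 g

355.14 g


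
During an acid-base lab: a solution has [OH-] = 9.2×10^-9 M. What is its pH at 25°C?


pOH = -log10([OH-]) = -log10(9.2×10^-9)
= 9 - log10(9.2) = 8.04
pH = 14 - pOH = 14 - 8.04 = 5.96

5.96


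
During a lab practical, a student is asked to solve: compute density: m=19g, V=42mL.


ρ = mass/volume
= 19/42
= 0.452 g/mL

0.452 g/mL


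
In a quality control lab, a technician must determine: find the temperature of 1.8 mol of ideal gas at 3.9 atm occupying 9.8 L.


PV = nRT  (R = 0.08206 L·atm/(mol·K))
T = PV/(nR) = 3.9×9.8/(1.8×0.08206)
= 38.22/0.147708
= 258.75 K

258.75 K


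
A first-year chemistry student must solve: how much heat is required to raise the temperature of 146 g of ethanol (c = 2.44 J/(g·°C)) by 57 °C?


q = mcΔT = 146 × 2.44 × 57
= 20305.68 J

20305.68 J


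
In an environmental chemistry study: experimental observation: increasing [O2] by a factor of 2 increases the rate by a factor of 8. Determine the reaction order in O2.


rate ∝ [O2]^n
2^n = 8 → n = 3
Order in O2: 3

3


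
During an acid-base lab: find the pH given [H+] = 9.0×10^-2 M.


pH = -log10([H+]) = -log10(9.0×10^-2)
= 2 - log10(9.0)
= 2 - 0.95
= 1.05

1.05


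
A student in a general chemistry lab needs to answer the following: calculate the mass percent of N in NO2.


M(NO2) = 1×14.01 + 2×16.0 = 46.01 g/mol
Mass of N = 1 × 14.01 = 14.01 g/mol
% N = 14.01/46.01 × 100 = 30.45%

30.45%


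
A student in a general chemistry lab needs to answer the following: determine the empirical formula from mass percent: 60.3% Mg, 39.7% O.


Assume 100 g sample. Moles of each element:
  Mg: 60.3/24.31 = 2.48 mol
  O: 39.7/16.0 = 2.481 mol
Divide by smallest (2.48):
  Mg: 2.48/2.48 = 1.0
  O: 2.481/2.48 = 1.0
Empirical formula: MgO

MgO


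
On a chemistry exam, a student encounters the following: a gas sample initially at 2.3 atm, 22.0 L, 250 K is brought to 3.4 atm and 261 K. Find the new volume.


P1V1/T1 = P2V2/T2
V2 = P1V1T2/(T1P2)
= 2.3×22.0×261/(250×3.4)
= 15.537 L

15.537 L


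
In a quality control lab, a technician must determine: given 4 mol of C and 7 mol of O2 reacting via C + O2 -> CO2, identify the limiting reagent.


Mole ratio available / coefficient:
  C: 4/1 = 4.000
  O2: 7/1 = 7.000
Smaller ratio is limiting.

C


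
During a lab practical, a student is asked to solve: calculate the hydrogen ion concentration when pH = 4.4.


[H+] = 10^(-pH) = 10^(-4.4)
= 3.98×10^-5 M

3.98×10^-5 M


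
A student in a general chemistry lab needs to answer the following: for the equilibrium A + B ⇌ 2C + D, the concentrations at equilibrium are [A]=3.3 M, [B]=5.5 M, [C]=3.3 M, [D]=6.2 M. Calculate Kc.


Kc = [C]^2[D]/([A][B])
= (3.3^2 × 6.2^1)/(3.3^1 × 5.5^1)
= 67.518/18.15
= 3.720

3.720


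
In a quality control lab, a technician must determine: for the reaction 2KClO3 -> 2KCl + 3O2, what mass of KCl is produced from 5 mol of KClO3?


Mole ratio KCl:KClO3 = 2:2
n(KCl) = 5 × 2/2 = 5.000 mol
mass = 5.000 × 74.55 = 372.75 g

372.75 g


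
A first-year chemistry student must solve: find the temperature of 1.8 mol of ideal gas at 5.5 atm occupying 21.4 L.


PV = nRT  (R = 0.08206 L·atm/(mol·K))
T = PV/(nR) = 5.5×21.4/(1.8×0.08206)
= 117.70/0.147708
= 796.84 K

796.84 K


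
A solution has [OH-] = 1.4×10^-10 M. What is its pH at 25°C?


pOH = -log10([OH-]) = -log10(1.4×10^-10)
= 10 - log10(1.4) = 9.85
pH = 14 - pOH = 14 - 9.85 = 4.15

4.15


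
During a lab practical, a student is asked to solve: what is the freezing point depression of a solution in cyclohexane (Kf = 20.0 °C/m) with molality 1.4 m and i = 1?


ΔTf = Kf × m × i
= 20.0 × 1.4 × 1
= 28.0 °C

28.0 °C


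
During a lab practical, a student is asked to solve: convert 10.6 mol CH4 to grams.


M(CH4) = 16.04 g/mol
mass = n × M = 10.6 × 16.04 = 170.02 g

170.02 g


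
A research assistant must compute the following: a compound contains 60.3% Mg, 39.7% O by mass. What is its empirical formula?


Assume 100 g sample. Moles of each element:
  Mg: 60.3/24.31 = 2.48 mol
  O: 39.7/16.0 = 2.481 mol
Divide by smallest (2.48):
  Mg: 2.48/2.48 = 1.0
  O: 2.481/2.48 = 1.0
Empirical formula: MgO

MgO


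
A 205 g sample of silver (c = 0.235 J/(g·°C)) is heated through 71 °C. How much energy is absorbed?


q = mcΔT = 205 × 0.235 × 71
= 3420.43 J

3420.43 J


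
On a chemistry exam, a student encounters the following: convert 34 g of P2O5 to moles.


M(P2O5) = 141.94 g/mol
n = mass/M = 34/141.94 = 0.2395 mol

0.2395 mol


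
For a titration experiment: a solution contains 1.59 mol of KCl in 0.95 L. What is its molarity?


M = n/V = 1.59/0.95 = 1.674 mol/L

1.674 M


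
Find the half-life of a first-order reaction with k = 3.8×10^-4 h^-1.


t½ = ln2/k = 0.693147/(3.8×10^-4 h^-1)
= 1824 h

1824 h


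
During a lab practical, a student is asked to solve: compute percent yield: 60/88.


% yield = actual/theoretical × 100
= 60/88 × 100
= 68.18%

68.18%


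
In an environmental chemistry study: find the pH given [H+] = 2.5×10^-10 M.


pH = -log10([H+]) = -log10(2.5×10^-10)
= 10 - log10(2.5)
= 10 - 0.4
= 9.6

9.6


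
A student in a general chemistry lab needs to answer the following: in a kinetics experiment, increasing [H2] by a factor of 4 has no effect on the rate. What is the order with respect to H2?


rate ∝ [H2]^n
rate ∝ [H2]^0
Order in H2: 0

0


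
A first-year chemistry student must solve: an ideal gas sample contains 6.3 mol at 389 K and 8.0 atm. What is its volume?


PV = nRT  (R = 0.08206 L·atm/(mol·K))
V = nRT/P = 6.3×0.08206×389/8.0
= 25.138 L

25.138 L


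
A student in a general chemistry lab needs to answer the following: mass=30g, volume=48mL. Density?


ρ = mass/volume
= 30/48
= 0.625 g/mL

0.625 g/mL


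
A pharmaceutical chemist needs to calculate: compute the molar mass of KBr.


M(KBr) = 1×39.1 + 1×79.9
= 39.1 + 79.9
= 119.0 g/mol

119.0 g/mol


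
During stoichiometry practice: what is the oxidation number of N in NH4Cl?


x + 4(+1) + (-1) = 0, so x = -3
Oxidation number: -3

-3


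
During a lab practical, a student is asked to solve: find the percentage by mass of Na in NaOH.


M(NaOH) = 1×22.99 + 1×16.0 + 1×1.008 = 39.998 g/mol
Mass of Na = 1 × 22.99 = 22.99 g/mol
% Na = 22.99/39.998 × 100 = 57.48%

57.48%


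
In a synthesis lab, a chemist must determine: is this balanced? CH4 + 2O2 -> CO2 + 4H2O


Equation: CH4 + 2O2 -> CO2 + 4H2O
Check atoms: C: 1=1, H: 4≠8, O: 4≠6
Not balanced

No, not balanced


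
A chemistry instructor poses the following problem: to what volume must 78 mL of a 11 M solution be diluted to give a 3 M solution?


C1V1 = C2V2
11 × 78 = 3 × V2
V2 = 858/3 = 286.0 mL

286.0 mL


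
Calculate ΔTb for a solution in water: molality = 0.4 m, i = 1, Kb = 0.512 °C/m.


ΔTb = Kb × m × i
= 0.512 × 0.4 × 1
= 0.2048 °C

0.2048 °C


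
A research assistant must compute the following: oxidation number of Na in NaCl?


Group 1 metal: +1
Oxidation number: +1

+1


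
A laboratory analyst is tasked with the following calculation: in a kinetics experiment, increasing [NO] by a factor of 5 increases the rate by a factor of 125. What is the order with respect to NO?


rate ∝ [NO]^n
5^n = 125 → n = 3
Order in NO: 3

3


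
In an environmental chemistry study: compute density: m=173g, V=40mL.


ρ = mass/volume
= 173/40
= 4.325 g/mL

4.325 g/mL


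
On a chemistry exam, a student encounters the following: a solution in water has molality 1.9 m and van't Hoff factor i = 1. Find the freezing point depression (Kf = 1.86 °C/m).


ΔTf = Kf × m × i
= 1.86 × 1.9 × 1
= 3.534 °C

3.534 °C


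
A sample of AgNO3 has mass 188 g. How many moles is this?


M(AgNO3) = 169.88 g/mol
n = mass/M = 188/169.88 = 1.1067 mol

1.1067 mol


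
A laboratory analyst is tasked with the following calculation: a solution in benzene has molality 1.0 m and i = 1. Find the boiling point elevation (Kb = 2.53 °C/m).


ΔTb = Kb × m × i
= 2.53 × 1.0 × 1
= 2.53 °C

2.53 °C


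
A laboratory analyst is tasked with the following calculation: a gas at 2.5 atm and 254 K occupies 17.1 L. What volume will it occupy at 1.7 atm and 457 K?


P1V1/T1 = P2V2/T2
V2 = P1V1T2/(T1P2)
= 2.5×17.1×457/(254×1.7)
= 45.245 L

45.245 L


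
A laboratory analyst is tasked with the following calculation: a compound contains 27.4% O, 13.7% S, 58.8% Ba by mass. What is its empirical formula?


Assume 100 g sample. Moles of each element:
  O: 27.4/16.0 = 1.712 mol
  S: 13.7/32.07 = 0.427 mol
  Ba: 58.8/137.33 = 0.428 mol
Divide by smallest (0.427):
  O: 1.712/0.427 = 4.01
  S: 0.427/0.427 = 1.0
  Ba: 0.428/0.427 = 1.0
Empirical formula: BaSO4

BaSO4


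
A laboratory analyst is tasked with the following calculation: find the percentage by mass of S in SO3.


M(SO3) = 1×32.07 + 3×16.0 = 80.07 g/mol
Mass of S = 1 × 32.07 = 32.07 g/mol
% S = 32.07/80.07 × 100 = 40.05%

40.05%


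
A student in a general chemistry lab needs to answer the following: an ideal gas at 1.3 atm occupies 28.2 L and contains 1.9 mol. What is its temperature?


PV = nRT  (R = 0.08206 L·atm/(mol·K))
T = PV/(nR) = 1.3×28.2/(1.9×0.08206)
= 36.66/0.155914
= 235.13 K

235.13 K


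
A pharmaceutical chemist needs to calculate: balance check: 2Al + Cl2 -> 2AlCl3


Equation: 2Al + Cl2 -> 2AlCl3
Check atoms: Al: 2=2, Cl: 2≠6
Not balanced

No, not balanced


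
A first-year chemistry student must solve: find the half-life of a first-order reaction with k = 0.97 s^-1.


t½ = ln2/k = 0.693147/(0.97 s^-1)
= 0.7146 s

0.7146 s


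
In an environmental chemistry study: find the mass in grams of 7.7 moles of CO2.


M(CO2) = 44.01 g/mol
mass = n × M = 7.7 × 44.01 = 338.88 g

338.88 g


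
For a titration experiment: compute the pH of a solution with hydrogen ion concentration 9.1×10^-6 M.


pH = -log10([H+]) = -log10(9.1×10^-6)
= 6 - log10(9.1)
= 6 - 0.96
= 5.04

5.04


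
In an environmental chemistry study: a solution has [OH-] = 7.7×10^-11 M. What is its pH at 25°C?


pOH = -log10([OH-]) = -log10(7.7×10^-11)
= 11 - log10(7.7) = 10.11
pH = 14 - pOH = 14 - 10.11 = 3.89

3.89


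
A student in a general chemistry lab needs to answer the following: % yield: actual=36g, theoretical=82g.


% yield = actual/theoretical × 100
= 36/82 × 100
= 43.9%

43.9%


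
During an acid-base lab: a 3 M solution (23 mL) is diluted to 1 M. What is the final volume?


C1V1 = C2V2
3 × 23 = 1 × V2
V2 = 69/1 = 69.0 mL

69.0 mL


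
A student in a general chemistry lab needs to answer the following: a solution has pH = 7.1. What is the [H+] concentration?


[H+] = 10^(-pH) = 10^(-7.1)
= 7.94×10^-8 M

7.94×10^-8 M


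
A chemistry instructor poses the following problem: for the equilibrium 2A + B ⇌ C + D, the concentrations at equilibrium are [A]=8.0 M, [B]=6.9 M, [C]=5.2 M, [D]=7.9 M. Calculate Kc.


Kc = [C][D]/([A]^2[B])
= (5.2^1 × 7.9^1)/(8.0^2 × 6.9^1)
= 41.08/441.6
= 0.09303

0.09303


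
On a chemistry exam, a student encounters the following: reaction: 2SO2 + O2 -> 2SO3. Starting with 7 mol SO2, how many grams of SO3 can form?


Mole ratio SO3:SO2 = 2:2
n(SO3) = 7 × 2/2 = 7.000 mol
mass = 7.000 × 80.07 = 560.49 g

560.49 g


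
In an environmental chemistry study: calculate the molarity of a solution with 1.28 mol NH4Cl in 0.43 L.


M = n/V = 1.28/0.43 = 2.977 mol/L

2.977 M


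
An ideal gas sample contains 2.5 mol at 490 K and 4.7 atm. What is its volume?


PV = nRT  (R = 0.08206 L·atm/(mol·K))
V = nRT/P = 2.5×0.08206×490/4.7
= 21.388 L

21.388 L


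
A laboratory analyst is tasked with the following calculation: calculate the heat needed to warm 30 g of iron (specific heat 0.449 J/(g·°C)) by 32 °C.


q = mcΔT = 30 × 0.449 × 32
= 431.04 J

431.04 J


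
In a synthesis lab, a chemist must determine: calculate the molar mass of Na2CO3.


M(Na2CO3) = 2×22.99 + 1×12.01 + 3×16.0
= 45.98 + 12.01 + 48.0
= 105.99 g/mol

105.99 g/mol


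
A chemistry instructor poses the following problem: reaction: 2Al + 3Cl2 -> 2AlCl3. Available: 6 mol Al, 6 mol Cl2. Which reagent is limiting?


Mole ratio available / coefficient:
  Al: 6/2 = 3.000
  Cl2: 6/3 = 2.000
Smaller ratio is limiting.

Cl2


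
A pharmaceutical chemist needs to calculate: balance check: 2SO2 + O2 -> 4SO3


Equation: 2SO2 + O2 -> 4SO3
Check atoms: O: 6≠12, S: 2≠4
Not balanced

No, not balanced


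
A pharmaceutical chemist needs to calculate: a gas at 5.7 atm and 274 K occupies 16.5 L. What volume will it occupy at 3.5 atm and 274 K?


P1V1/T1 = P2V2/T2
V2 = P1V1T2/(T1P2)
= 5.7×16.5×274/(274×3.5)
= 26.871 L

26.871 L


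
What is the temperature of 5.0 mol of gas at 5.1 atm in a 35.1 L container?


PV = nRT  (R = 0.08206 L·atm/(mol·K))
T = PV/(nR) = 5.1×35.1/(5.0×0.08206)
= 179.01/0.410300
= 436.29 K

436.29 K


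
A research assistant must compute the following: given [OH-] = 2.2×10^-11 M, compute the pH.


pOH = -log10([OH-]) = -log10(2.2×10^-11)
= 11 - log10(2.2) = 10.66
pH = 14 - pOH = 14 - 10.66 = 3.34

3.34


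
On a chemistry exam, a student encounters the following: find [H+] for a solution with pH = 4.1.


[H+] = 10^(-pH) = 10^(-4.1)
= 7.94×10^-5 M

7.94×10^-5 M


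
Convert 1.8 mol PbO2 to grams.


M(PbO2) = 239.2 g/mol
mass = n × M = 1.8 × 239.2 = 430.56 g

430.56 g


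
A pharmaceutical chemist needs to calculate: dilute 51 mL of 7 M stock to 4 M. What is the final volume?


C1V1 = C2V2
7 × 51 = 4 × V2
V2 = 357/4 = 89.25 mL

89.25 mL


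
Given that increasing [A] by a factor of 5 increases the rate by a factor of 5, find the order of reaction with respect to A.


rate ∝ [A]^n
5^n = 5 → n = 1
Order in A: 1

1


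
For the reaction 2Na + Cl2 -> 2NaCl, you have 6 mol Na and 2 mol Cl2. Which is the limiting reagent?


Mole ratio available / coefficient:
  Na: 6/2 = 3.000
  Cl2: 2/1 = 2.000
Smaller ratio is limiting.

Cl2


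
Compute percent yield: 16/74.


% yield = actual/theoretical × 100
= 16/74 × 100
= 21.62%

21.62%


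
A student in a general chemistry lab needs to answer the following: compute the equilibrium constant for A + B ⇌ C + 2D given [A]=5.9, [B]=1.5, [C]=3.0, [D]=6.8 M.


Kc = [C][D]^2/([A][B])
= (3.0^1 × 6.8^2)/(5.9^1 × 1.5^1)
= 138.72/8.85
= 15.67

15.67


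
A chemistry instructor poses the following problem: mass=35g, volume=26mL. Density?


ρ = mass/volume
= 35/26
= 1.346 g/mL

1.346 g/mL


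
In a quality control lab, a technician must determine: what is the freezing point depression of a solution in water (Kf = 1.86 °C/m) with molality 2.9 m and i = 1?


ΔTf = Kf × m × i
= 1.86 × 2.9 × 1
= 5.394 °C

5.394 °C


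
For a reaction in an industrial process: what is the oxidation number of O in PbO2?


O is usually -2
Oxidation number: -2

-2


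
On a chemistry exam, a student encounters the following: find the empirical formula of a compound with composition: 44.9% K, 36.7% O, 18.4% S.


Assume 100 g sample. Moles of each element:
  K: 44.9/39.1 = 1.148 mol
  O: 36.7/16.0 = 2.294 mol
  S: 18.4/32.07 = 0.574 mol
Divide by smallest (0.574):
  K: 1.148/0.574 = 2.0
  O: 2.294/0.574 = 4.0
  S: 0.574/0.574 = 1.0
Empirical formula: K2SO4

K2SO4


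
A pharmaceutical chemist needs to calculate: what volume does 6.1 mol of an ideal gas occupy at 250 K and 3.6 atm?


PV = nRT  (R = 0.08206 L·atm/(mol·K))
V = nRT/P = 6.1×0.08206×250/3.6
= 34.762 L

34.762 L


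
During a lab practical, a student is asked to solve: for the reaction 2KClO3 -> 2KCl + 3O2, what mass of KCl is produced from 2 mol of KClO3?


Mole ratio KCl:KClO3 = 2:2
n(KCl) = 2 × 2/2 = 2.000 mol
mass = 2.000 × 74.55 = 149.1 g

149.1 g


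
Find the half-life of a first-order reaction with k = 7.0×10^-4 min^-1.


t½ = ln2/k = 0.693147/(7.0×10^-4 min^-1)
= 990.2 min

990.2 min


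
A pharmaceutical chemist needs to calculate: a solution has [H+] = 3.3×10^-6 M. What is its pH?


pH = -log10([H+]) = -log10(3.3×10^-6)
= 6 - log10(3.3)
= 6 - 0.52
= 5.48

5.48


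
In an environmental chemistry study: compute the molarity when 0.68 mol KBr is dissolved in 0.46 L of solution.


M = n/V = 0.68/0.46 = 1.478 mol/L

1.478 M


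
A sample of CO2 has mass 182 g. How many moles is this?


M(CO2) = 44.01 g/mol
n = mass/M = 182/44.01 = 4.1354 mol

4.1354 mol


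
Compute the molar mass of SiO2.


M(SiO2) = 1×28.09 + 2×16.0
= 28.09 + 32.0
= 60.09 g/mol

60.09 g/mol


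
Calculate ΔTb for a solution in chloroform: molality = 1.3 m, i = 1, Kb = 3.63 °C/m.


ΔTb = Kb × m × i
= 3.63 × 1.3 × 1
= 4.719 °C

4.719 °C


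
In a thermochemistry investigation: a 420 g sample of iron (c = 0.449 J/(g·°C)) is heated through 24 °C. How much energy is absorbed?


q = mcΔT = 420 × 0.449 × 24
= 4525.92 J

4525.92 J


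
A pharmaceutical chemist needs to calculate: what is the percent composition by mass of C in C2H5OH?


M(C2H5OH) = 2×12.01 + 6×1.008 + 1×16.0 = 46.068 g/mol
Mass of C = 2 × 12.01 = 24.02 g/mol
% C = 24.02/46.068 × 100 = 52.14%

52.14%


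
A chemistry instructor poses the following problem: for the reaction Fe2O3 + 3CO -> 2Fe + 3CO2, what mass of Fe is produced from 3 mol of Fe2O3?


Mole ratio Fe:Fe2O3 = 2:1
n(Fe) = 3 × 2/1 = 6.000 mol
mass = 6.000 × 55.85 = 335.1 g

335.1 g


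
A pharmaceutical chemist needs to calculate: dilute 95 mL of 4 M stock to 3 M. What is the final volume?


C1V1 = C2V2
4 × 95 = 3 × V2
V2 = 380/3 = 126.67 mL

126.67 mL


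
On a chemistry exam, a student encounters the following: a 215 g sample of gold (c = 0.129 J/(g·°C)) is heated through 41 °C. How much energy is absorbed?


q = mcΔT = 215 × 0.129 × 41
= 1137.14 J

1137.14 J


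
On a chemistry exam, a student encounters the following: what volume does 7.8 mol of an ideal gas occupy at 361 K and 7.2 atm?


PV = nRT  (R = 0.08206 L·atm/(mol·K))
V = nRT/P = 7.8×0.08206×361/7.2
= 32.092 L

32.092 L


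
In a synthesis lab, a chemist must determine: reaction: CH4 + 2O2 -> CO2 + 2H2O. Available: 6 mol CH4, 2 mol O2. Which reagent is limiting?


Mole ratio available / coefficient:
  CH4: 6/1 = 6.000
  O2: 2/2 = 1.000
Smaller ratio is limiting.

O2


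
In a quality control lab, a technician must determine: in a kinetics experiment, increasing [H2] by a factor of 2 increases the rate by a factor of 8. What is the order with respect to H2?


rate ∝ [H2]^n
2^n = 8 → n = 3
Order in H2: 3

3


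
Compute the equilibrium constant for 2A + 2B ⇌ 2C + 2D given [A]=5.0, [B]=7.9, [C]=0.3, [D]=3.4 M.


Kc = [C]^2[D]^2/([A]^2[B]^2)
= (0.3^2 × 3.4^2)/(5.0^2 × 7.9^2)
= 1.0404/1560.25
= 6.668×10^-4

6.668×10^-4


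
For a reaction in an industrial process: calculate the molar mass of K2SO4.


M(K2SO4) = 2×39.1 + 1×32.07 + 4×16.0
= 78.2 + 32.07 + 64.0
= 174.27 g/mol

174.27 g/mol


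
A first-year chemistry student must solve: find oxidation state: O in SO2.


O is usually -2
Oxidation number: -2

-2


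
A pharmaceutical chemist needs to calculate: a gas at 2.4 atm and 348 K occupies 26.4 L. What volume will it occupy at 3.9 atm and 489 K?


P1V1/T1 = P2V2/T2
V2 = P1V1T2/(T1P2)
= 2.4×26.4×489/(348×3.9)
= 22.829 L

22.829 L


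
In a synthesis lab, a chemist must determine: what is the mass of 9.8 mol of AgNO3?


M(AgNO3) = 169.88 g/mol
mass = n × M = 9.8 × 169.88 = 1664.82 g

1664.82 g


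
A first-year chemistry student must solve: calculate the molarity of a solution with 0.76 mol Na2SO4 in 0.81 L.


M = n/V = 0.76/0.81 = 0.938 mol/L

0.938 M


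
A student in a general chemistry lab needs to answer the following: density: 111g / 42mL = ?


ρ = mass/volume
= 111/42
= 2.643 g/mL

2.643 g/mL


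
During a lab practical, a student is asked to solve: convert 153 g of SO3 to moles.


M(SO3) = 80.07 g/mol
n = mass/M = 153/80.07 = 1.9108 mol

1.9108 mol


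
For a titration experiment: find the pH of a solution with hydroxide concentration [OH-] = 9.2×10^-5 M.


pOH = -log10([OH-]) = -log10(9.2×10^-5)
= 5 - log10(9.2) = 4.04
pH = 14 - pOH = 14 - 4.04 = 9.96

9.96


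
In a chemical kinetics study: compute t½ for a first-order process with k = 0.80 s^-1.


t½ = ln2/k = 0.693147/(0.80 s^-1)
= 0.8664 s

0.8664 s


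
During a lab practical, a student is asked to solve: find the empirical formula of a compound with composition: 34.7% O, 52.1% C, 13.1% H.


Assume 100 g sample. Moles of each element:
  O: 34.7/16.0 = 2.169 mol
  C: 52.1/12.01 = 4.338 mol
  H: 13.1/1.008 = 12.996 mol
Divide by smallest (2.169):
  O: 2.169/2.169 = 1.0
  C: 4.338/2.169 = 2.0
  H: 12.996/2.169 = 5.99
Empirical formula: C2H6O

C2H6O


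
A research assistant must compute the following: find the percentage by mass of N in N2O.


M(N2O) = 2×14.01 + 1×16.0 = 44.02 g/mol
Mass of N = 2 × 14.01 = 28.02 g/mol
% N = 28.02/44.02 × 100 = 63.65%

63.65%


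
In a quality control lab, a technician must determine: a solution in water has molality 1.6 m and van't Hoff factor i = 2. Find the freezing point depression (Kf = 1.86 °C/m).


ΔTf = Kf × m × i
= 1.86 × 1.6 × 2
= 5.952 °C

5.952 °C


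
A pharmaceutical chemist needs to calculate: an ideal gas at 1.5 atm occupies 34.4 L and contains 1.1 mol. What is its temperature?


PV = nRT  (R = 0.08206 L·atm/(mol·K))
T = PV/(nR) = 1.5×34.4/(1.1×0.08206)
= 51.60/0.090266
= 571.64 K

571.64 K


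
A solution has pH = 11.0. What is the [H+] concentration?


[H+] = 10^(-pH) = 10^(-11.0)
= 1.0×10^-11 M

1.0×10^-11 M


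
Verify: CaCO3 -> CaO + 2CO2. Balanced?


Equation: CaCO3 -> CaO + 2CO2
Check atoms: C: 1≠2, Ca: 1=1, O: 3≠5
Not balanced

No, not balanced


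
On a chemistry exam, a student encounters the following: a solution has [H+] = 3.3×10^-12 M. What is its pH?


pH = -log10([H+]) = -log10(3.3×10^-12)
= 12 - log10(3.3)
= 12 - 0.52
= 11.48

11.48


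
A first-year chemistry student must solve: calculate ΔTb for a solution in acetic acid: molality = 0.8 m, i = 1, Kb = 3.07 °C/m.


ΔTb = Kb × m × i
= 3.07 × 0.8 × 1
= 2.456 °C

2.456 °C


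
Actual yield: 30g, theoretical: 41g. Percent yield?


% yield = actual/theoretical × 100
= 30/41 × 100
= 73.17%

73.17%


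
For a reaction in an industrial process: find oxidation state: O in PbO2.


O is usually -2
Oxidation number: -2

-2


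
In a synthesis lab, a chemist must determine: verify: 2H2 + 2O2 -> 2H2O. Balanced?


Equation: 2H2 + 2O2 -> 2H2O
Check atoms: H: 4=4, O: 4≠2
Not balanced

No, not balanced


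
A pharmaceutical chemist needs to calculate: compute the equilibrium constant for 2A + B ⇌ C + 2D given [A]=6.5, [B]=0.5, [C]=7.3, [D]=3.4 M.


Kc = [C][D]^2/([A]^2[B])
= (7.3^1 × 3.4^2)/(6.5^2 × 0.5^1)
= 84.388/21.125
= 3.995

3.995


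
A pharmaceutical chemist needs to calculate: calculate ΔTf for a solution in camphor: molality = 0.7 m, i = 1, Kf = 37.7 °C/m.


ΔTf = Kf × m × i
= 37.7 × 0.7 × 1
= 26.39 °C

26.39 °C


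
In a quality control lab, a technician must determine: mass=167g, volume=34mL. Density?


ρ = mass/volume
= 167/34
= 4.912 g/mL

4.912 g/mL


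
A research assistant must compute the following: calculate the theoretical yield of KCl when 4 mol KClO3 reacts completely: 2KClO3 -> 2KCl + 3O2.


Mole ratio KCl:KClO3 = 2:2
n(KCl) = 4 × 2/2 = 4.000 mol
mass = 4.000 × 74.55 = 298.2 g

298.2 g


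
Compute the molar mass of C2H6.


M(C2H6) = 2×12.01 + 6×1.008
= 24.02 + 6.05
= 30.07 g/mol

30.07 g/mol


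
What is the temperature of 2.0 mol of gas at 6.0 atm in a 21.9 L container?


PV = nRT  (R = 0.08206 L·atm/(mol·K))
T = PV/(nR) = 6.0×21.9/(2.0×0.08206)
= 131.40/0.164120
= 800.63 K

800.63 K


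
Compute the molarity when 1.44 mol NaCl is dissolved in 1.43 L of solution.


M = n/V = 1.44/1.43 = 1.007 mol/L

1.007 M


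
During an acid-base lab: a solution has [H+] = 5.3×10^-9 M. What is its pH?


pH = -log10([H+]) = -log10(5.3×10^-9)
= 9 - log10(5.3)
= 9 - 0.72
= 8.28

8.28


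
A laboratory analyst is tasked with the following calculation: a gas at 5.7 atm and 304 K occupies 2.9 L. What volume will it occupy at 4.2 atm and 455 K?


P1V1/T1 = P2V2/T2
V2 = P1V1T2/(T1P2)
= 5.7×2.9×455/(304×4.2)
= 5.891 L

5.891 L


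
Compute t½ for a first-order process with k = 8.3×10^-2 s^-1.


t½ = ln2/k = 0.693147/(8.3×10^-2 s^-1)
= 8.351 s

8.351 s


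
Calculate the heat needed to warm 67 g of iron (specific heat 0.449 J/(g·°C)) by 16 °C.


q = mcΔT = 67 × 0.449 × 16
= 481.33 J

481.33 J


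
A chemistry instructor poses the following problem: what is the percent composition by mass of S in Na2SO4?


M(Na2SO4) = 2×22.99 + 1×32.07 + 4×16.0 = 142.05 g/mol
Mass of S = 1 × 32.07 = 32.07 g/mol
% S = 32.07/142.05 × 100 = 22.58%

22.58%


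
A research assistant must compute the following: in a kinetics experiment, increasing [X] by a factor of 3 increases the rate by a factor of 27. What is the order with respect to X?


rate ∝ [X]^n
3^n = 27 → n = 3
Order in X: 3

3


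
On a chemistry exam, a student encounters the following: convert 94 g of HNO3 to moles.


M(HNO3) = 63.02 g/mol
n = mass/M = 94/63.02 = 1.4916 mol

1.4916 mol


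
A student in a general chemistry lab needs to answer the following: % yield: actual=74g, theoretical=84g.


% yield = actual/theoretical × 100
= 74/84 × 100
= 88.1%

88.1%


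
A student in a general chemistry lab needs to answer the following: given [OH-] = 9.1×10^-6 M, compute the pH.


pOH = -log10([OH-]) = -log10(9.1×10^-6)
= 6 - log10(9.1) = 5.04
pH = 14 - pOH = 14 - 5.04 = 8.96

8.96


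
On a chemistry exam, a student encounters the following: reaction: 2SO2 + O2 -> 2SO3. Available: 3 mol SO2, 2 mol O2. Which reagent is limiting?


Mole ratio available / coefficient:
  SO2: 3/2 = 1.500
  O2: 2/1 = 2.000
Smaller ratio is limiting.

SO2


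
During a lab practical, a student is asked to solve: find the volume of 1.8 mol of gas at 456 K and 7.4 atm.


PV = nRT  (R = 0.08206 L·atm/(mol·K))
V = nRT/P = 1.8×0.08206×456/7.4
= 9.102 L

9.102 L


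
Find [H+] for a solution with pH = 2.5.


[H+] = 10^(-pH) = 10^(-2.5)
= 3.16×10^-3 M

3.16×10^-3 M


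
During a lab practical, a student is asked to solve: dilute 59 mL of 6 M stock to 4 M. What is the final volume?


C1V1 = C2V2
6 × 59 = 4 × V2
V2 = 354/4 = 88.5 mL

88.5 mL


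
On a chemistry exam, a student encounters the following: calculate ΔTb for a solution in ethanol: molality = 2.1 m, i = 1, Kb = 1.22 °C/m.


ΔTb = Kb × m × i
= 1.22 × 2.1 × 1
= 2.562 °C

2.562 °C


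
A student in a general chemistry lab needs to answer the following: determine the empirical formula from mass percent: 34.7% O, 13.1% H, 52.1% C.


Assume 100 g sample. Moles of each element:
  O: 34.7/16.0 = 2.169 mol
  H: 13.1/1.008 = 12.996 mol
  C: 52.1/12.01 = 4.338 mol
Divide by smallest (2.169):
  O: 2.169/2.169 = 1.0
  H: 12.996/2.169 = 5.99
  C: 4.338/2.169 = 2.0
Empirical formula: C2H6O

C2H6O


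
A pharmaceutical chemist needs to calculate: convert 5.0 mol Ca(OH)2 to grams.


M(Ca(OH)2) = 74.1 g/mol
mass = n × M = 5.0 × 74.1 = 370.50 g

370.50 g


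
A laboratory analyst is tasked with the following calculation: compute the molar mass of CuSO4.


M(CuSO4) = 1×63.55 + 1×32.07 + 4×16.0
= 63.55 + 32.07 + 64.0
= 159.62 g/mol

159.62 g/mol


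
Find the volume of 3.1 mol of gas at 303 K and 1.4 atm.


PV = nRT  (R = 0.08206 L·atm/(mol·K))
V = nRT/P = 3.1×0.08206×303/1.4
= 55.056 L

55.056 L


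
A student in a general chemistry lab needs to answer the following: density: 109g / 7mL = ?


ρ = mass/volume
= 109/7
= 15.571 g/mL

15.571 g/mL


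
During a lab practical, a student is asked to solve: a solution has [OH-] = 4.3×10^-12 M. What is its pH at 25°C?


pOH = -log10([OH-]) = -log10(4.3×10^-12)
= 12 - log10(4.3) = 11.37
pH = 14 - pOH = 14 - 11.37 = 2.63

2.63


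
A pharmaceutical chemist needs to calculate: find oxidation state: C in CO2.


x + 2(-2) = 0, so x = +4
Oxidation number: +4

+4


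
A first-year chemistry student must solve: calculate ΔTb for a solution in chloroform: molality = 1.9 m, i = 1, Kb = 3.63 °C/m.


ΔTb = Kb × m × i
= 3.63 × 1.9 × 1
= 6.897 °C

6.897 °C


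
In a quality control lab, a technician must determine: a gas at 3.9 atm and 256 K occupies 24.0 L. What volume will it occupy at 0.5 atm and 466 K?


P1V1/T1 = P2V2/T2
V2 = P1V1T2/(T1P2)
= 3.9×24.0×466/(256×0.5)
= 340.762 L

340.762 L


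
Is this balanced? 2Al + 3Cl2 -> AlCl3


Equation: 2Al + 3Cl2 -> AlCl3
Check atoms: Al: 2≠1, Cl: 6≠3
Not balanced

No, not balanced


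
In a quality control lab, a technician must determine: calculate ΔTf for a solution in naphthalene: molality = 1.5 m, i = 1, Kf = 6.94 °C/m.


ΔTf = Kf × m × i
= 6.94 × 1.5 × 1
= 10.41 °C

10.41 °C


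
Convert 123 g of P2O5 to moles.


M(P2O5) = 141.94 g/mol
n = mass/M = 123/141.94 = 0.8666 mol

0.8666 mol


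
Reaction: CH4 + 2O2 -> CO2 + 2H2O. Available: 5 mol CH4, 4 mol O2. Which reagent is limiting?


Mole ratio available / coefficient:
  CH4: 5/1 = 5.000
  O2: 4/2 = 2.000
Smaller ratio is limiting.

O2


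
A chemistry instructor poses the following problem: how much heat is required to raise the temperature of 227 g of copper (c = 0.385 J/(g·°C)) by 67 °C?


q = mcΔT = 227 × 0.385 × 67
= 5855.47 J

5855.47 J


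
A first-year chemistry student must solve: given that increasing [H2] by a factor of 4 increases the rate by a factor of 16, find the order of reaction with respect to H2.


rate ∝ [H2]^n
4^n = 16 → n = 2
Order in H2: 2

2


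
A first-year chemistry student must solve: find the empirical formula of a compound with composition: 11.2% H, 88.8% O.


Assume 100 g sample. Moles of each element:
  H: 11.2/1.008 = 11.111 mol
  O: 88.8/16.0 = 5.55 mol
Divide by smallest (5.55):
  H: 11.111/5.55 = 2.0
  O: 5.55/5.55 = 1.0
Empirical formula: H2O

H2O


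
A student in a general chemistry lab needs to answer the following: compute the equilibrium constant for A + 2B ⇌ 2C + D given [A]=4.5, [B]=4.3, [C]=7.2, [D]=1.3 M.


Kc = [C]^2[D]/([A][B]^2)
= (7.2^2 × 1.3^1)/(4.5^1 × 4.3^2)
= 67.392/83.205
= 0.8100

0.8100


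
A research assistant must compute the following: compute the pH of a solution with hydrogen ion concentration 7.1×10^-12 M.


pH = -log10([H+]) = -log10(7.1×10^-12)
= 12 - log10(7.1)
= 12 - 0.85
= 11.15

11.15


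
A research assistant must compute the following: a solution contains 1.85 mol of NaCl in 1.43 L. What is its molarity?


M = n/V = 1.85/1.43 = 1.294 mol/L

1.294 M


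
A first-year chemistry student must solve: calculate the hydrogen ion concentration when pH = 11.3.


[H+] = 10^(-pH) = 10^(-11.3)
= 5.01×10^-12 M

5.01×10^-12 M


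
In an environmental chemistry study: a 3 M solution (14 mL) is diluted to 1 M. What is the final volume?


C1V1 = C2V2
3 × 14 = 1 × V2
V2 = 42/1 = 42.0 mL

42.0 mL


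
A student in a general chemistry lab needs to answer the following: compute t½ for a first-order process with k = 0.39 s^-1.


t½ = ln2/k = 0.693147/(0.39 s^-1)
= 1.777 s

1.777 s


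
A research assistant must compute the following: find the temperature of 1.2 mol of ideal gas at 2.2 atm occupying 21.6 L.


PV = nRT  (R = 0.08206 L·atm/(mol·K))
T = PV/(nR) = 2.2×21.6/(1.2×0.08206)
= 47.52/0.098472
= 482.57 K

482.57 K


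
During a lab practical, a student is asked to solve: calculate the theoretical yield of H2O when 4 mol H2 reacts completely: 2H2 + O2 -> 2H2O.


Mole ratio H2O:H2 = 2:2
n(H2O) = 4 × 2/2 = 4.000 mol
mass = 4.000 × 18.02 = 72.08 g

72.08 g


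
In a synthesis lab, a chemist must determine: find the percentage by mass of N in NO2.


M(NO2) = 1×14.01 + 2×16.0 = 46.01 g/mol
Mass of N = 1 × 14.01 = 14.01 g/mol
% N = 14.01/46.01 × 100 = 30.45%

30.45%


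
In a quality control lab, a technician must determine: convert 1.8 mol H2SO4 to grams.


M(H2SO4) = 98.09 g/mol
mass = n × M = 1.8 × 98.09 = 176.56 g

176.56 g


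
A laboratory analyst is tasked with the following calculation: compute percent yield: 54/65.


% yield = actual/theoretical × 100
= 54/65 × 100
= 83.08%

83.08%


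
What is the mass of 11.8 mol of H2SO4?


M(H2SO4) = 98.09 g/mol
mass = n × M = 11.8 × 98.09 = 1157.46 g

1157.46 g


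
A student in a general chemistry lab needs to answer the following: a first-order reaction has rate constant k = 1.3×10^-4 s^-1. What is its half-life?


t½ = ln2/k = 0.693147/(1.3×10^-4 s^-1)
= 5332 s

5332 s


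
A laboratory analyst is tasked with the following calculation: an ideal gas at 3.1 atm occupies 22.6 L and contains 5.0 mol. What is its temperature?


PV = nRT  (R = 0.08206 L·atm/(mol·K))
T = PV/(nR) = 3.1×22.6/(5.0×0.08206)
= 70.06/0.410300
= 170.75 K

170.75 K


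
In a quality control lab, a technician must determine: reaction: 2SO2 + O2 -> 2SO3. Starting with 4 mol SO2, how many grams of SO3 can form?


Mole ratio SO3:SO2 = 2:2
n(SO3) = 4 × 2/2 = 4.000 mol
mass = 4.000 × 80.07 = 320.28 g

320.28 g


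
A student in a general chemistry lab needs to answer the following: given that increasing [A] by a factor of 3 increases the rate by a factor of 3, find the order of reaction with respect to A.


rate ∝ [A]^n
3^n = 3 → n = 1
Order in A: 1

1


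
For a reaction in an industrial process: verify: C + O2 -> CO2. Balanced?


Equation: C + O2 -> CO2
Check atoms: C: 1=1, O: 2=2
Balanced

Yes, balanced


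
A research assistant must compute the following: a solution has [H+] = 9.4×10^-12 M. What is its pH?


pH = -log10([H+]) = -log10(9.4×10^-12)
= 12 - log10(9.4)
= 12 - 0.97
= 11.03

11.03


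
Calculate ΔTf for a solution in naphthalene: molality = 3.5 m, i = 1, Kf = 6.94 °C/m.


ΔTf = Kf × m × i
= 6.94 × 3.5 × 1
= 24.29 °C

24.29 °C


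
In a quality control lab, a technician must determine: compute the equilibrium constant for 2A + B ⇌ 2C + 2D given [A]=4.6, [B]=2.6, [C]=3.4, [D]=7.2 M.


Kc = [C]^2[D]^2/([A]^2[B])
= (3.4^2 × 7.2^2)/(4.6^2 × 2.6^1)
= 599.2704/55.016
= 10.89

10.89


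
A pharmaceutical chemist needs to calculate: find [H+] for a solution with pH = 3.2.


[H+] = 10^(-pH) = 10^(-3.2)
= 6.31×10^-4 M

6.31×10^-4 M


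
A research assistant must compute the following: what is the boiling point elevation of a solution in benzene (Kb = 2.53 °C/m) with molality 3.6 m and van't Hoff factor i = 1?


ΔTb = Kb × m × i
= 2.53 × 3.6 × 1
= 9.108 °C

9.108 °C


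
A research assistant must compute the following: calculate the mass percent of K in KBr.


M(KBr) = 1×39.1 + 1×79.9 = 119.00 g/mol
Mass of K = 1 × 39.1 = 39.10 g/mol
% K = 39.10/119.00 × 100 = 32.86%

32.86%


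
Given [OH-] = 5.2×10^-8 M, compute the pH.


pOH = -log10([OH-]) = -log10(5.2×10^-8)
= 8 - log10(5.2) = 7.28
pH = 14 - pOH = 14 - 7.28 = 6.72

6.72


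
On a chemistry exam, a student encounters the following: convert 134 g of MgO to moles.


M(MgO) = 40.31 g/mol
n = mass/M = 134/40.31 = 3.3242 mol

3.3242 mol


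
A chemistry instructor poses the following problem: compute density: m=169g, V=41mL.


ρ = mass/volume
= 169/41
= 4.122 g/mL

4.122 g/mL


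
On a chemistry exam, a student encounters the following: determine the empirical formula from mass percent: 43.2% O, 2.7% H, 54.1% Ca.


Assume 100 g sample. Moles of each element:
  O: 43.2/16.0 = 2.7 mol
  H: 2.7/1.008 = 2.679 mol
  Ca: 54.1/40.08 = 1.35 mol
Divide by smallest (1.35):
  O: 2.7/1.35 = 2.0
  H: 2.679/1.35 = 1.98
  Ca: 1.35/1.35 = 1.0
Empirical formula: CaO2H2

CaO2H2


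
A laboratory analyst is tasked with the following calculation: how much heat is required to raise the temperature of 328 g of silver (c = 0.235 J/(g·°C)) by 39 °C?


q = mcΔT = 328 × 0.235 × 39
= 3006.12 J

3006.12 J


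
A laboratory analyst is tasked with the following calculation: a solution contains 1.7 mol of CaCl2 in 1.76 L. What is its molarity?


M = n/V = 1.7/1.76 = 0.966 mol/L

0.966 M


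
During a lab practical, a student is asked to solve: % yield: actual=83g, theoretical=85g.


% yield = actual/theoretical × 100
= 83/85 × 100
= 97.65%

97.65%


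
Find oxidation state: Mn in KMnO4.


(+1) + x + 4(-2) = 0, so x = +7
Oxidation number: +7

+7


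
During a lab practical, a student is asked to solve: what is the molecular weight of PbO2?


M(PbO2) = 1×207.2 + 2×16.0
= 207.2 + 32.0
= 239.2 g/mol

239.2 g/mol


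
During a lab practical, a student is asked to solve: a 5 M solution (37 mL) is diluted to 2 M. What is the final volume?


C1V1 = C2V2
5 × 37 = 2 × V2
V2 = 185/2 = 92.5 mL

92.5 mL


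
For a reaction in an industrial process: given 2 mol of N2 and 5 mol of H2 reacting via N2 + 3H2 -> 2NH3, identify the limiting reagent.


Mole ratio available / coefficient:
  N2: 2/1 = 2.000
  H2: 5/3 = 1.667
Smaller ratio is limiting.

H2


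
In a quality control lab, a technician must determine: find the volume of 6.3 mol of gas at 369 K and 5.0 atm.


PV = nRT  (R = 0.08206 L·atm/(mol·K))
V = nRT/P = 6.3×0.08206×369/5.0
= 38.153 L

38.153 L


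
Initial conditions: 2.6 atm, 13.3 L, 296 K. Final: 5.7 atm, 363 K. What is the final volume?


P1V1/T1 = P2V2/T2
V2 = P1V1T2/(T1P2)
= 2.6×13.3×363/(296×5.7)
= 7.44 L

7.44 L
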